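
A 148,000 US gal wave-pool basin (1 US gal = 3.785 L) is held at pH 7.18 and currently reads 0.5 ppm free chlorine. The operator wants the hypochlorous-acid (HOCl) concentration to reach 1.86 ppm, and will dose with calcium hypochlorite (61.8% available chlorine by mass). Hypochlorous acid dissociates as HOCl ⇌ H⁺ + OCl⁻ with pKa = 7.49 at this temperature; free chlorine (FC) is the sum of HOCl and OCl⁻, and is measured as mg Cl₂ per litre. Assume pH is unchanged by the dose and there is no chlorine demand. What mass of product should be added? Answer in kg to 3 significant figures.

Volume: 148,000 US gal × 3.785 L/gal = 560,180 L.
[OCl⁻]/[HOCl] = 10^(pH − pKa) = 10^(7.18 − 7.49) = 0.4898; fraction as HOCl = 1/(1 + 0.4898) = 0.6712.
Free chlorine required for 1.86 ppm HOCl: 1.86 / 0.6712 = 2.771 ppm.
FC to add: 2.771 − 0.5 = 2.271 mg/L as Cl₂.
Cl₂ equivalent: 2.271 mg/L × 560,180 L = 1272 g.
Product at 61.8% available Cl: 1272 / 0.618 = 2059 g.

2.06 kg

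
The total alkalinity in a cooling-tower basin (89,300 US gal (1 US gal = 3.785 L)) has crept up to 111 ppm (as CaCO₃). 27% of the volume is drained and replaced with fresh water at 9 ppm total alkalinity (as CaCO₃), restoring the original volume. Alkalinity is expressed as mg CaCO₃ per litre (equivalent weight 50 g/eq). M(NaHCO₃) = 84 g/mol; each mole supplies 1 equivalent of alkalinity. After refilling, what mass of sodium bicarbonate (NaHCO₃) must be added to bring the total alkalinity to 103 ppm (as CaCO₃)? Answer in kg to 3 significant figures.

11.1 kg

Volume: 89,300 US gal × 3.785 L/gal = 338,000 L.
After draining 27% and refilling: 111 × 0.73 + 9 × 0.27 = 83.46 ppm.
Deficit to target: 103 − 83.46 = 19.54 mg/L.
As CaCO₃: 19.54 mg/L × 338,000 L = 6605 g; ÷ 50 g/eq ÷ 1 = 132.1 mol NaHCO₃.
Mass: 132.1 × 84 = 11,100 g.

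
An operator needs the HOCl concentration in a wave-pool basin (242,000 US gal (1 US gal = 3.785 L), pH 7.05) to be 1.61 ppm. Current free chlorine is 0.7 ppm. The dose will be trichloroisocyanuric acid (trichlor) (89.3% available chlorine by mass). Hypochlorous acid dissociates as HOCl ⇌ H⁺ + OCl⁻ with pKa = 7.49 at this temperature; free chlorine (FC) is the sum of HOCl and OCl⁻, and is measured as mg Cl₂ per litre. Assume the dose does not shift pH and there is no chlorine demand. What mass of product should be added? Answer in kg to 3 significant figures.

Volume: 242,000 US gal × 3.785 L/gal = 915,970 L.
[OCl⁻]/[HOCl] = 10^(pH − pKa) = 10^(7.05 − 7.49) = 0.3631; fraction as HOCl = 1/(1 + 0.3631) = 0.7336.
Free chlorine required for 1.61 ppm HOCl: 1.61 / 0.7336 = 2.195 ppm.
FC to add: 2.195 − 0.7 = 1.495 mg/L as Cl₂.
Cl₂ equivalent: 1.495 mg/L × 915,970 L = 1369 g.
Product at 89.3% available Cl: 1369 / 0.893 = 1533 g.

1.53 kg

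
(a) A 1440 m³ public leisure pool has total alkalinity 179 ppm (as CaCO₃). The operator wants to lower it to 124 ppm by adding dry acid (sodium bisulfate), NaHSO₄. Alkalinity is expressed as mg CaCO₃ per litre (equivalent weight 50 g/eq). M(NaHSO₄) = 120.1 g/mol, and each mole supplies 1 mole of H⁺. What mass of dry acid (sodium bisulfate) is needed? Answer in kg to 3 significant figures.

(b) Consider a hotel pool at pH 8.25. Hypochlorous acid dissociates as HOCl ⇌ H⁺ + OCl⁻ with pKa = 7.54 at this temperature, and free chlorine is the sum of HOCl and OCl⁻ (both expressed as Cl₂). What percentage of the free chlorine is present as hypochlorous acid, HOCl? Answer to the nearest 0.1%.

(a) Volume: 1440 m³ = 1,440,000 L.
(a) Alkalinity to neutralize: (179 − 124) = 55 mg/L as CaCO₃ × 1,440,000 L = 79,200 g as CaCO₃.
(a) Equivalents of H⁺ required: 79,200 ÷ 50 g/eq = 1584 eq = 1584 mol NaHSO₄.
(a) Mass of NaHSO₄: 1584 × 120.1 = 190,200 g.

(b) [OCl⁻]/[HOCl] = 10^(pH − pKa) = 10^(8.25 − 7.54) = 10^0.71 = 5.129.
(b) Fraction as HOCl = 1 / (1 + 5.129) = 0.1632.

(a) 190 kg; (b) 16.3%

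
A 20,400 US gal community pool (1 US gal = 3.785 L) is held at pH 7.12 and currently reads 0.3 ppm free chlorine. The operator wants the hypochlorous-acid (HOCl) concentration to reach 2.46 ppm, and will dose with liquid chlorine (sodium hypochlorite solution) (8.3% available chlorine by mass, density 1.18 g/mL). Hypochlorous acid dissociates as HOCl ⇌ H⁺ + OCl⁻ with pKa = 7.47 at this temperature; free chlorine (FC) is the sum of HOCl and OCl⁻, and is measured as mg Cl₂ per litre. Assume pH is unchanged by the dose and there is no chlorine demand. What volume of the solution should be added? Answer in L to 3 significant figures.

Volume: 20,400 US gal × 3.785 L/gal = 77,214 L.
[OCl⁻]/[HOCl] = 10^(pH − pKa) = 10^(7.12 − 7.47) = 0.4467; fraction as HOCl = 1/(1 + 0.4467) = 0.6912.
Free chlorine required for 2.46 ppm HOCl: 2.46 / 0.6912 = 3.559 ppm.
FC to add: 3.559 − 0.3 = 3.259 mg/L as Cl₂.
Cl₂ equivalent: 3.259 mg/L × 77,214 L = 251.6 g.
Product at 8.3% available Cl: 251.6 / 0.083 = 3032 g.
Volume: 3032 g ÷ 1.18 g/mL = 2569 mL.

2.57 L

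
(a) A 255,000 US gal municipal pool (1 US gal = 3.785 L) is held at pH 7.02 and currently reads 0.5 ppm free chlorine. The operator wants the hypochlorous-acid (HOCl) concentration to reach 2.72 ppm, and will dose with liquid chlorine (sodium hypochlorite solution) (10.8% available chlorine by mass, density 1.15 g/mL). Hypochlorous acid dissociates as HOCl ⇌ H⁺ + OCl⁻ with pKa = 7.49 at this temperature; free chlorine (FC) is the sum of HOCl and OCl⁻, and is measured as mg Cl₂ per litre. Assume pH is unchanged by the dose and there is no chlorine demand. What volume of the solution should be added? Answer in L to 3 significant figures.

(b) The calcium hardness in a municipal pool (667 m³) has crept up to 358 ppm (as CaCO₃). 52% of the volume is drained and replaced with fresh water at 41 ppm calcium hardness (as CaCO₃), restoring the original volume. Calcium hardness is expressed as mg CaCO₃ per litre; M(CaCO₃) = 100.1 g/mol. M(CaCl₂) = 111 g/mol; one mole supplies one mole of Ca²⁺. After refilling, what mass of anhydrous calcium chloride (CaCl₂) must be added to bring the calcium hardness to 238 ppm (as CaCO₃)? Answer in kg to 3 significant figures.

(a) Volume: 255,000 US gal × 3.785 L/gal = 965,175 L.
(a) [OCl⁻]/[HOCl] = 10^(pH − pKa) = 10^(7.02 − 7.49) = 0.3388; fraction as HOCl = 1/(1 + 0.3388) = 0.7469.
(a) Free chlorine required for 2.72 ppm HOCl: 2.72 / 0.7469 = 3.642 ppm.
(a) FC to add: 3.642 − 0.5 = 3.142 mg/L as Cl₂.
(a) Cl₂ equivalent: 3.142 mg/L × 965,175 L = 3032 g.
(a) Product at 10.8% available Cl: 3032 / 0.108 = 28,080 g.
(a) Volume: 28,080 g ÷ 1.15 g/mL = 24,410 mL.

(b) Volume: 667 m³ = 667,000 L.
(b) After draining 52% and refilling: 358 × 0.48 + 41 × 0.52 = 193.16 ppm.
(b) Deficit to target: 238 − 193.16 = 44.84 mg/L.
(b) As CaCO₃: 44.84 mg/L × 667,000 L = 29,910 g; ÷ 100.1 = 298.8 mol Ca²⁺.
(b) Mass: 298.8 × 111 = 33,170 g.

(a) 24.4 L; (b) 33.2 kg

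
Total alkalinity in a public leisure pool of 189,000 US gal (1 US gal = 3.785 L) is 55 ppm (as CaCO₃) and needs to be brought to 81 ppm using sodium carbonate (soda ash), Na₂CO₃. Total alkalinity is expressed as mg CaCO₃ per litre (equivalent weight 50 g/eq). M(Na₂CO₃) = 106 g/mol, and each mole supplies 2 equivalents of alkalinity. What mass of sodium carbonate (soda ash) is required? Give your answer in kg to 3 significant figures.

19.7 kg

Volume: 189,000 US gal × 3.785 L/gal = 715,365 L.
Alkalinity to add: (81 − 55) = 26 mg/L as CaCO₃ × 715,365 L = 18,600 g as CaCO₃.
Equivalents: 18,600 g ÷ 50 g/eq = 372 eq.
Each mole of Na₂CO₃ supplies 2 eq, so 372 / 2 = 186 mol.
Mass: 186 mol × 106 g/mol = 19,720 g.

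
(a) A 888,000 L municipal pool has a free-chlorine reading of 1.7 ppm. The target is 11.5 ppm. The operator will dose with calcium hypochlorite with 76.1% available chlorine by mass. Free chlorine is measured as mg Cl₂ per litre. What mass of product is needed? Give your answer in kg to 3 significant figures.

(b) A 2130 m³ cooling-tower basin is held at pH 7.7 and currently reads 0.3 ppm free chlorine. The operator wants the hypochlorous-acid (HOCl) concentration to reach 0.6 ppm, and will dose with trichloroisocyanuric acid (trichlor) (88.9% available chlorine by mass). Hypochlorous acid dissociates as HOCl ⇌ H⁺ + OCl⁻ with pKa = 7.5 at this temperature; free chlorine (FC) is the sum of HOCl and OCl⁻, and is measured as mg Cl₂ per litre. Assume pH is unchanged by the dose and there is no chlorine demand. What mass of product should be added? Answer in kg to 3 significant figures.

(a) Chlorine deficit: 11.5 − 1.7 = 9.8 ppm = 9.8 mg/L as Cl₂.
(a) Cl₂ equivalent needed: 9.8 mg/L × 888,000 L = 8,702,000 mg = 8702 g.
(a) Product at 76.1% available chlorine: 8702 / 0.761 = 11,440 g.

(b) Volume: 2130 m³ = 2,130,000 L.
(b) [OCl⁻]/[HOCl] = 10^(pH − pKa) = 10^(7.7 − 7.5) = 1.585; fraction as HOCl = 1/(1 + 1.585) = 0.3869.
(b) Free chlorine required for 0.6 ppm HOCl: 0.6 / 0.3869 = 1.551 ppm.
(b) FC to add: 1.551 − 0.3 = 1.251 mg/L as Cl₂.
(b) Cl₂ equivalent: 1.251 mg/L × 2,130,000 L = 2664 g.
(b) Product at 88.9% available Cl: 2664 / 0.889 = 2997 g.

(a) 11.4 kg; (b) 3.00 kg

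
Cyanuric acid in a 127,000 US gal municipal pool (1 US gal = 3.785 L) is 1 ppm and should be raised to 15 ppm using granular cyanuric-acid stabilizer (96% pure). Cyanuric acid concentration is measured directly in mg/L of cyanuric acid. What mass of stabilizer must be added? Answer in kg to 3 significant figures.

Volume: 127,000 US gal × 3.785 L/gal = 480,695 L.
CYA to add: (15 − 1) = 14 mg/L × 480,695 L = 6730 g cyanuric acid.
At 96% purity: 6730 / 0.96 = 7010 g product.

7.01 kg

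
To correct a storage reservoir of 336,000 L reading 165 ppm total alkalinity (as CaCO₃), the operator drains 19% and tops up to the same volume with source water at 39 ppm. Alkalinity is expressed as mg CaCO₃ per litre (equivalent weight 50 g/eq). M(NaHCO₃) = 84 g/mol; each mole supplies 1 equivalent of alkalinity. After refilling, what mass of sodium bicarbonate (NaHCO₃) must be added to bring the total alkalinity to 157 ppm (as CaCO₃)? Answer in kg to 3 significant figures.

After draining 19% and refilling: 165 × 0.81 + 39 × 0.19 = 141.06 ppm.
Deficit to target: 157 − 141.06 = 15.94 mg/L.
As CaCO₃: 15.94 mg/L × 336,000 L = 5356 g; ÷ 50 g/eq ÷ 1 = 107.1 mol NaHCO₃.
Mass: 107.1 × 84 = 8998 g.

9.00 kg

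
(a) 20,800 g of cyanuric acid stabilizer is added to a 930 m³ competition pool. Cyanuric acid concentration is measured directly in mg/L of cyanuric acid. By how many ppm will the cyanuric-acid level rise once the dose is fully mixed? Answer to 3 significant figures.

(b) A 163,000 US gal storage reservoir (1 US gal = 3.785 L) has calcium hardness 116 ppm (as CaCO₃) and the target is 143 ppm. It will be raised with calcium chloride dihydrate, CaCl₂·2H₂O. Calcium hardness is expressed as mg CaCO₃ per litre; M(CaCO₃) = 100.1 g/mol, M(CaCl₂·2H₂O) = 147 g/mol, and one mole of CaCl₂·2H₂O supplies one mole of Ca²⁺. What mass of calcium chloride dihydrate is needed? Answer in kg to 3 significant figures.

(a) 22.4 ppm; (b) 24.5 kg

(a) Volume: 930 m³ = 930,000 L.
(a) Rise: 20,800 g / 930,000 L × 1000 = 22.37 mg/L.

(b) Volume: 163,000 US gal × 3.785 L/gal = 616,955 L.
(b) Hardness to add: (143 − 116) = 27 mg/L as CaCO₃ × 616,955 L = 16,660 g as CaCO₃.
(b) Moles of Ca²⁺ (1 mol Ca²⁺ ≡ 1 mol CaCO₃): 16,660 / 100.1 g/mol = 166.4 mol.
(b) Mass of CaCl₂·2H₂O: 166.4 × 147 = 24,460 g.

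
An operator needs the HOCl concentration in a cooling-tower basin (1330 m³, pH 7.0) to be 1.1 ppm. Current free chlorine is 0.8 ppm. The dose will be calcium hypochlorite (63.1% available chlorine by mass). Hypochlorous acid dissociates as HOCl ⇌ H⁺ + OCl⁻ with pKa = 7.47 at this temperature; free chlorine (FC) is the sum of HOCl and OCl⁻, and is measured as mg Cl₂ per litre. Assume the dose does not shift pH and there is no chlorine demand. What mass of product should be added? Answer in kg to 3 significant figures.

1.42 kg

Volume: 1330 m³ = 1,330,000 L.
[OCl⁻]/[HOCl] = 10^(pH − pKa) = 10^(7.0 − 7.47) = 0.3388; fraction as HOCl = 1/(1 + 0.3388) = 0.7469.
Free chlorine required for 1.1 ppm HOCl: 1.1 / 0.7469 = 1.473 ppm.
FC to add: 1.473 − 0.8 = 0.6727 mg/L as Cl₂.
Cl₂ equivalent: 0.6727 mg/L × 1,330,000 L = 894.7 g.
Product at 63.1% available Cl: 894.7 / 0.631 = 1418 g.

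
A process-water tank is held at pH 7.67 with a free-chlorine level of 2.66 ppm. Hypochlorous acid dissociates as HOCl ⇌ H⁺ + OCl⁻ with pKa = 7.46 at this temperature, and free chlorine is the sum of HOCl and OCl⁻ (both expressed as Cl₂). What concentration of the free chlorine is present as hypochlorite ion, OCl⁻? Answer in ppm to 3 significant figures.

[OCl⁻]/[HOCl] = 10^(pH − pKa) = 10^(7.67 − 7.46) = 10^0.21 = 1.622.
Fraction as HOCl = 1 / (1 + 1.622) = 0.3814.
OCl⁻ = (1 − 0.3814) × 2.66 ppm = 1.645 ppm.

1.65 ppm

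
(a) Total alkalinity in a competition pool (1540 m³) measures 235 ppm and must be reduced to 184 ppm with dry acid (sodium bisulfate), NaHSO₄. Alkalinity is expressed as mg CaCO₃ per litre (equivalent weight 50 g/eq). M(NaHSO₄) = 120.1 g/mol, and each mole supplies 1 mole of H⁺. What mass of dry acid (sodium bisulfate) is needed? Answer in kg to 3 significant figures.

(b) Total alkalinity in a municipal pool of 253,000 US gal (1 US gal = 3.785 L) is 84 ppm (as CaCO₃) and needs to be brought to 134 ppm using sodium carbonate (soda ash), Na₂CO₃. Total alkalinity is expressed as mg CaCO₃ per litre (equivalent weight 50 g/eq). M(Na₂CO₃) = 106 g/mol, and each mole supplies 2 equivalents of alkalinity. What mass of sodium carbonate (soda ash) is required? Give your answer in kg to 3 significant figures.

(a) Volume: 1540 m³ = 1,540,000 L.
(a) Alkalinity to neutralize: (235 − 184) = 51 mg/L as CaCO₃ × 1,540,000 L = 78,540 g as CaCO₃.
(a) Equivalents of H⁺ required: 78,540 ÷ 50 g/eq = 1571 eq = 1571 mol NaHSO₄.
(a) Mass of NaHSO₄: 1571 × 120.1 = 188,700 g.

(b) Volume: 253,000 US gal × 3.785 L/gal = 957,605 L.
(b) Alkalinity to add: (134 − 84) = 50 mg/L as CaCO₃ × 957,605 L = 47,880 g as CaCO₃.
(b) Equivalents: 47,880 g ÷ 50 g/eq = 957.6 eq.
(b) Each mole of Na₂CO₃ supplies 2 eq, so 957.6 / 2 = 478.8 mol.
(b) Mass: 478.8 mol × 106 g/mol = 50,750 g.

(a) 189 kg; (b) 50.8 kg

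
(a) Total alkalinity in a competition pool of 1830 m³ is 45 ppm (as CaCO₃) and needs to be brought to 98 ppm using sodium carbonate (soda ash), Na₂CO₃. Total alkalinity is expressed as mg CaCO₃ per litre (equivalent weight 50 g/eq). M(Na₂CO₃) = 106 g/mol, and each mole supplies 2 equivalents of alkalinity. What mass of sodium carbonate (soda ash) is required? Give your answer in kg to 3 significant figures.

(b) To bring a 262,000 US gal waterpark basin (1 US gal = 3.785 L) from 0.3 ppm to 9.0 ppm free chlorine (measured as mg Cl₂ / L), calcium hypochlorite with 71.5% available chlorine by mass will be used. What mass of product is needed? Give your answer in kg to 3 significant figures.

(a) Volume: 1830 m³ = 1,830,000 L.
(a) Alkalinity to add: (98 − 45) = 53 mg/L as CaCO₃ × 1,830,000 L = 96,990 g as CaCO₃.
(a) Equivalents: 96,990 g ÷ 50 g/eq = 1940 eq.
(a) Each mole of Na₂CO₃ supplies 2 eq, so 1940 / 2 = 969.9 mol.
(a) Mass: 969.9 mol × 106 g/mol = 102,800 g.

(b) Volume: 262,000 US gal × 3.785 L/gal = 991,670 L.
(b) Chlorine deficit: 9.0 − 0.3 = 8.7 ppm = 8.7 mg/L as Cl₂.
(b) Cl₂ equivalent needed: 8.7 mg/L × 991,670 L = 8,628,000 mg = 8628 g.
(b) Product at 71.5% available chlorine: 8628 / 0.715 = 12,070 g.

(a) 103 kg; (b) 12.1 kg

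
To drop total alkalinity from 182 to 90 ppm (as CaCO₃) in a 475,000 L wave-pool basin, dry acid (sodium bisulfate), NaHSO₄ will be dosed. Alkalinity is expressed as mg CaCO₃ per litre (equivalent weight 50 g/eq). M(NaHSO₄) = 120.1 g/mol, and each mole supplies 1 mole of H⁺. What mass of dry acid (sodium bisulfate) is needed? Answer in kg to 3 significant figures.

Alkalinity to neutralize: (182 − 90) = 92 mg/L as CaCO₃ × 475,000 L = 43,700 g as CaCO₃.
Equivalents of H⁺ required: 43,700 ÷ 50 g/eq = 874 eq = 874 mol NaHSO₄.
Mass of NaHSO₄: 874 × 120.1 = 105,000 g.

105 kg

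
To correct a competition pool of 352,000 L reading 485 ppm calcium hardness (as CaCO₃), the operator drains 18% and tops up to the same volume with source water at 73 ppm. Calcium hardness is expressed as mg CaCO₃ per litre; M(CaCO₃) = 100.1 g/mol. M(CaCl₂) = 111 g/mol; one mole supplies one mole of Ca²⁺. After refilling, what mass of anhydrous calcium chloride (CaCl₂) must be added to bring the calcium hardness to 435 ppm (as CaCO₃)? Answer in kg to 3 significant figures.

After draining 18% and refilling: 485 × 0.82 + 73 × 0.18 = 410.84 ppm.
Deficit to target: 435 − 410.84 = 24.16 mg/L.
As CaCO₃: 24.16 mg/L × 352,000 L = 8504 g; ÷ 100.1 = 84.96 mol Ca²⁺.
Mass: 84.96 × 111 = 9430 g.

9.43 kg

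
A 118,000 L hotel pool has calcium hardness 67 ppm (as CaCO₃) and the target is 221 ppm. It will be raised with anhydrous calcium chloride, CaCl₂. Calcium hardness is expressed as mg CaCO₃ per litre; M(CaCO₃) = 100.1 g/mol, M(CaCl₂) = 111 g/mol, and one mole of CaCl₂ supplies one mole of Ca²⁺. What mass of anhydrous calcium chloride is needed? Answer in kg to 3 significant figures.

20.2 kg

Hardness to add: (221 − 67) = 154 mg/L as CaCO₃ × 118,000 L = 18,170 g as CaCO₃.
Moles of Ca²⁺ (1 mol Ca²⁺ ≡ 1 mol CaCO₃): 18,170 / 100.1 g/mol = 181.5 mol.
Mass of CaCl₂: 181.5 × 111 = 20,150 g.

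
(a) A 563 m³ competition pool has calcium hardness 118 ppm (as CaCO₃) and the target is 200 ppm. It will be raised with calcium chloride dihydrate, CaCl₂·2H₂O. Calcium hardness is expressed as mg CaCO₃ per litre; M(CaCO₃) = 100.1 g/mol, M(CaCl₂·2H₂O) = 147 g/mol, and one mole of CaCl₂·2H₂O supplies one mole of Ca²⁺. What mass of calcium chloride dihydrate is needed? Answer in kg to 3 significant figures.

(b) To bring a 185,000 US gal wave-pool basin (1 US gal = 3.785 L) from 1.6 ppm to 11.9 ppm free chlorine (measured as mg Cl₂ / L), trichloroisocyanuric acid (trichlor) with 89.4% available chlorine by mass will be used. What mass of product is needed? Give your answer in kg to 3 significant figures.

(a) 67.8 kg; (b) 8.07 kg

(a) Volume: 563 m³ = 563,000 L.
(a) Hardness to add: (200 − 118) = 82 mg/L as CaCO₃ × 563,000 L = 46,170 g as CaCO₃.
(a) Moles of Ca²⁺ (1 mol Ca²⁺ ≡ 1 mol CaCO₃): 46,170 / 100.1 g/mol = 461.2 mol.
(a) Mass of CaCl₂·2H₂O: 461.2 × 147 = 67,800 g.

(b) Volume: 185,000 US gal × 3.785 L/gal = 700,225 L.
(b) Chlorine deficit: 11.9 − 1.6 = 10.3 ppm = 10.3 mg/L as Cl₂.
(b) Cl₂ equivalent needed: 10.3 mg/L × 700,225 L = 7,212,000 mg = 7212 g.
(b) Product at 89.4% available chlorine: 7212 / 0.894 = 8067 g.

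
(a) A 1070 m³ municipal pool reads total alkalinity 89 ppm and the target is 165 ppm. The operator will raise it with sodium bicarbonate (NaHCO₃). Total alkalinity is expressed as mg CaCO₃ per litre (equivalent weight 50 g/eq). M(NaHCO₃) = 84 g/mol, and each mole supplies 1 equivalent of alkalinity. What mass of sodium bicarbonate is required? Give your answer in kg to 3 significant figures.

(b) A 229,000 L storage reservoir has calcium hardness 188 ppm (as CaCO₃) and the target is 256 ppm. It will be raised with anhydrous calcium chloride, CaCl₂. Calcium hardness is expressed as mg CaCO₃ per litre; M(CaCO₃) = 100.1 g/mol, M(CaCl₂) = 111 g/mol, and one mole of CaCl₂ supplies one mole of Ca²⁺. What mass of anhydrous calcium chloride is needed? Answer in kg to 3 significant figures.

(a) 137 kg; (b) 17.3 kg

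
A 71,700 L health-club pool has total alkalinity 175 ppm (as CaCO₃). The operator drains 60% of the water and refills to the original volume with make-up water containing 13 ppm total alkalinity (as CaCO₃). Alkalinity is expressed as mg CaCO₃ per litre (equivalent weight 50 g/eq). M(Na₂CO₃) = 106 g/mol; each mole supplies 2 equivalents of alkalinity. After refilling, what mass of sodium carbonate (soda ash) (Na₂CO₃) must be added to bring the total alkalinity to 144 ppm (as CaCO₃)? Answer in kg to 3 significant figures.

5.03 kg

After draining 60% and refilling: 175 × 0.40 + 13 × 0.60 = 77.8 ppm.
Deficit to target: 144 − 77.8 = 66.2 mg/L.
As CaCO₃: 66.2 mg/L × 71,700 L = 4747 g; ÷ 50 g/eq ÷ 2 = 47.47 mol Na₂CO₃.
Mass: 47.47 × 106 = 5031 g.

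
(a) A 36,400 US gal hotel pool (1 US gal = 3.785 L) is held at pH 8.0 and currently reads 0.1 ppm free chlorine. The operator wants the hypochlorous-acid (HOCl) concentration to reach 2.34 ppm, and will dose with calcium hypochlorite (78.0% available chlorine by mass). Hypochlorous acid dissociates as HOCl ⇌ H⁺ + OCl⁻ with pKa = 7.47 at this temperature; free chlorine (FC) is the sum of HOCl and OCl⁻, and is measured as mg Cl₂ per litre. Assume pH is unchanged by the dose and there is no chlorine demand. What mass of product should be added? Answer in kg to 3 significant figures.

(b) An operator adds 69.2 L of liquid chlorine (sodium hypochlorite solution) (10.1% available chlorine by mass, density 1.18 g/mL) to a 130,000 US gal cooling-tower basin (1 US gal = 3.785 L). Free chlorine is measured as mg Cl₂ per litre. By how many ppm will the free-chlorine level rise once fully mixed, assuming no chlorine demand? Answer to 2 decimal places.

(a) 1.80 kg; (b) 16.76 ppm

(a) Volume: 36,400 US gal × 3.785 L/gal = 137,774 L.
(a) [OCl⁻]/[HOCl] = 10^(pH − pKa) = 10^(8.0 − 7.47) = 3.388; fraction as HOCl = 1/(1 + 3.388) = 0.2279.
(a) Free chlorine required for 2.34 ppm HOCl: 2.34 / 0.2279 = 10.27 ppm.
(a) FC to add: 10.27 − 0.1 = 10.17 mg/L as Cl₂.
(a) Cl₂ equivalent: 10.17 mg/L × 137,774 L = 1401 g.
(a) Product at 78.0% available Cl: 1401 / 0.78 = 1796 g.

(b) Volume: 130,000 US gal × 3.785 L/gal = 492,050 L.
(b) Mass of solution: 69.2 L × 1000 mL/L × 1.18 g/mL = 81,660 g.
(b) Available chlorine delivered: 81,660 g × 0.101 = 8247 g as Cl₂.
(b) Concentration rise: 8247 g / 492,050 L = 16.76 mg/L = 16.76 ppm.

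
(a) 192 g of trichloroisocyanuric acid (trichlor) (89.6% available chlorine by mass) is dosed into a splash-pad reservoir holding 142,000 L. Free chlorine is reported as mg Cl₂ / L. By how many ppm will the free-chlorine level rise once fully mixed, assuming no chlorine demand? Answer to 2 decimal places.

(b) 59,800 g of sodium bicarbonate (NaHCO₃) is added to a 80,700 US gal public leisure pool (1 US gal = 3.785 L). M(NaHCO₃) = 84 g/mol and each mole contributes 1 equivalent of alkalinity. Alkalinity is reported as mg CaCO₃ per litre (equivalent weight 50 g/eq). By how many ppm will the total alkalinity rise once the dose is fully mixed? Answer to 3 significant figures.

(a) 1.21 ppm; (b) 117 ppm

(a) Available chlorine delivered: 192 g × 0.896 = 172 g as Cl₂.
(a) Concentration rise: 172 g / 142,000 L = 1.211 mg/L = 1.21 ppm.

(b) Volume: 80,700 US gal × 3.785 L/gal = 305,450 L.
(b) Moles of NaHCO₃: 59,800 g ÷ 84 g/mol = 711.9 mol → 711.9 eq of alkalinity.
(b) As CaCO₃: 711.9 eq × 50 g/eq = 35,600 g.
(b) Rise: 35,600 g / 305,450 L × 1000 = 116.5 mg/L.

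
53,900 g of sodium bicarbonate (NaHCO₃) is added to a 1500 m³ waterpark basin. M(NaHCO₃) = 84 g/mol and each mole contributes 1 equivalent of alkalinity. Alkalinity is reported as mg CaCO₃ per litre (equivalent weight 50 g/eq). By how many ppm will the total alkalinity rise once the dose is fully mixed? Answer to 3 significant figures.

Volume: 1500 m³ = 1,500,000 L.
Moles of NaHCO₃: 53,900 g ÷ 84 g/mol = 641.7 mol → 641.7 eq of alkalinity.
As CaCO₃: 641.7 eq × 50 g/eq = 32,080 g.
Rise: 32,080 g / 1,500,000 L × 1000 = 21.39 mg/L.

21.4 ppm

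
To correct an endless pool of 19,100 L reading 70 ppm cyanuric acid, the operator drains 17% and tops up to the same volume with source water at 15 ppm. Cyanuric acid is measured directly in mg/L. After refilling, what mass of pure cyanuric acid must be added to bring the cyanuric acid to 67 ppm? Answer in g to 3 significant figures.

121 g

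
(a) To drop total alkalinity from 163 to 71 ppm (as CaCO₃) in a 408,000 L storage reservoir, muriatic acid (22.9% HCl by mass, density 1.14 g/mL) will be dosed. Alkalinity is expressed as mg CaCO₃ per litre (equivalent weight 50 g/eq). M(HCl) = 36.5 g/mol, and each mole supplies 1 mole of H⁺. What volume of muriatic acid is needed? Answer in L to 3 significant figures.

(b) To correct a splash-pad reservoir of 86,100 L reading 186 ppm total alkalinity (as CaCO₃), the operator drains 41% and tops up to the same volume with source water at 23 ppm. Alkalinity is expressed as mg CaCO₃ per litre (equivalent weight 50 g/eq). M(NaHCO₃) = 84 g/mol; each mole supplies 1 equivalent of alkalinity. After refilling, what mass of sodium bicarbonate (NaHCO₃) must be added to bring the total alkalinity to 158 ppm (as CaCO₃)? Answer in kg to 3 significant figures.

(a) Alkalinity to neutralize: (163 − 71) = 92 mg/L as CaCO₃ × 408,000 L = 37,540 g as CaCO₃.
(a) Equivalents of H⁺ required: 37,540 ÷ 50 g/eq = 750.7 eq = 750.7 mol HCl.
(a) Mass of HCl: 750.7 × 36.5 = 27,400 g.
(a) Mass of 22.9% solution: 27,400 / 0.229 = 119,700 g.
(a) Volume: 119,700 g ÷ 1.14 g/mL = 105,000 mL.

(b) After draining 41% and refilling: 186 × 0.59 + 23 × 0.41 = 119.17 ppm.
(b) Deficit to target: 158 − 119.17 = 38.83 mg/L.
(b) As CaCO₃: 38.83 mg/L × 86,100 L = 3343 g; ÷ 50 g/eq ÷ 1 = 66.87 mol NaHCO₃.
(b) Mass: 66.87 × 84 = 5617 g.

(a) 105 L; (b) 5.62 kg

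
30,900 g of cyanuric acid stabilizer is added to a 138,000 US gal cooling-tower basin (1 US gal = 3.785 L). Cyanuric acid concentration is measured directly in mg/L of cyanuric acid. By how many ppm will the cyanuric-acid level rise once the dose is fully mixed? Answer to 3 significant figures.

59.2 ppm

Volume: 138,000 US gal × 3.785 L/gal = 522,330 L.
Rise: 30,900 g / 522,330 L × 1000 = 59.16 mg/L.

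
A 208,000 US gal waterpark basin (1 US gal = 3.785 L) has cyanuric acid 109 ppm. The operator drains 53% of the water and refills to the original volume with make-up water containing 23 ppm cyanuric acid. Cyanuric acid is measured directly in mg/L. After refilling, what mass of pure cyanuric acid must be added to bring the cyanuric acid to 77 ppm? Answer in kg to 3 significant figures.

10.7 kg

Volume: 208,000 US gal × 3.785 L/gal = 787,280 L.
After draining 53% and refilling: 109 × 0.47 + 23 × 0.53 = 63.42 ppm.
Deficit to target: 77 − 63.42 = 13.58 mg/L.
Mass: 13.58 mg/L × 787,280 L = 10,690 g cyanuric acid.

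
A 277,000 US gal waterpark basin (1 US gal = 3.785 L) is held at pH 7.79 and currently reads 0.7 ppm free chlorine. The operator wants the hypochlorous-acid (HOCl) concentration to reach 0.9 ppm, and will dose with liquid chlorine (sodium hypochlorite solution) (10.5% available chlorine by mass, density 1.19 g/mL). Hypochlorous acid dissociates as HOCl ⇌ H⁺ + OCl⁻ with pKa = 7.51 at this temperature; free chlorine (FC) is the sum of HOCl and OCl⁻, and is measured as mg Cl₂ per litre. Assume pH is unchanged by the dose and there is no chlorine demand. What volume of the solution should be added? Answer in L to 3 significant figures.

16.1 L

Volume: 277,000 US gal × 3.785 L/gal = 1,048,445 L.
[OCl⁻]/[HOCl] = 10^(pH − pKa) = 10^(7.79 − 7.51) = 1.905; fraction as HOCl = 1/(1 + 1.905) = 0.3442.
Free chlorine required for 0.9 ppm HOCl: 0.9 / 0.3442 = 2.615 ppm.
FC to add: 2.615 − 0.7 = 1.915 mg/L as Cl₂.
Cl₂ equivalent: 1.915 mg/L × 1,048,445 L = 2008 g.
Product at 10.5% available Cl: 2008 / 0.105 = 19,120 g.
Volume: 19,120 g ÷ 1.19 g/mL = 16,070 mL.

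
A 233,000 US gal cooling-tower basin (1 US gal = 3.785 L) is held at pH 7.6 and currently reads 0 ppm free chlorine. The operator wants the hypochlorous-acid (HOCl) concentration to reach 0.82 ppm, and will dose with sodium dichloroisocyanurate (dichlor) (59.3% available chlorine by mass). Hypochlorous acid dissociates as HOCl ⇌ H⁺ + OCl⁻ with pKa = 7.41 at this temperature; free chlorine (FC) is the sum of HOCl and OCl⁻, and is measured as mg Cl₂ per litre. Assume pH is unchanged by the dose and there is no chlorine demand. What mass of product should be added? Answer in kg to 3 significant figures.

3.11 kg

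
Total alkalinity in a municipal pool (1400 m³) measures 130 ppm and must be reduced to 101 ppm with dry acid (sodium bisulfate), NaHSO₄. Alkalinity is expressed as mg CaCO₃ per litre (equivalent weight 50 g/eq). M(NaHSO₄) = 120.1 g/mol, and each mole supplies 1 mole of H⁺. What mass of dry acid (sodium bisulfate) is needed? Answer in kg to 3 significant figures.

Volume: 1400 m³ = 1,400,000 L.
Alkalinity to neutralize: (130 − 101) = 29 mg/L as CaCO₃ × 1,400,000 L = 40,600 g as CaCO₃.
Equivalents of H⁺ required: 40,600 ÷ 50 g/eq = 812 eq = 812 mol NaHSO₄.
Mass of NaHSO₄: 812 × 120.1 = 97,520 g.

97.5 kg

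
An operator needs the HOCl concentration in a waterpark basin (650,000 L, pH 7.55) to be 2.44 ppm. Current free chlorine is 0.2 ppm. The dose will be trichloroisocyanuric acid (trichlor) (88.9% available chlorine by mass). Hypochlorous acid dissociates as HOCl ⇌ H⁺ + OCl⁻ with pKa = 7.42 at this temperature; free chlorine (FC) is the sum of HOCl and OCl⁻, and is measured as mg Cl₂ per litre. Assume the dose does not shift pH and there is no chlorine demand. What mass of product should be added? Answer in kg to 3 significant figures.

4.04 kg

[OCl⁻]/[HOCl] = 10^(pH − pKa) = 10^(7.55 − 7.42) = 1.349; fraction as HOCl = 1/(1 + 1.349) = 0.4257.
Free chlorine required for 2.44 ppm HOCl: 2.44 / 0.4257 = 5.731 ppm.
FC to add: 5.731 − 0.2 = 5.531 mg/L as Cl₂.
Cl₂ equivalent: 5.531 mg/L × 650,000 L = 3595 g.
Product at 88.9% available Cl: 3595 / 0.889 = 4044 g.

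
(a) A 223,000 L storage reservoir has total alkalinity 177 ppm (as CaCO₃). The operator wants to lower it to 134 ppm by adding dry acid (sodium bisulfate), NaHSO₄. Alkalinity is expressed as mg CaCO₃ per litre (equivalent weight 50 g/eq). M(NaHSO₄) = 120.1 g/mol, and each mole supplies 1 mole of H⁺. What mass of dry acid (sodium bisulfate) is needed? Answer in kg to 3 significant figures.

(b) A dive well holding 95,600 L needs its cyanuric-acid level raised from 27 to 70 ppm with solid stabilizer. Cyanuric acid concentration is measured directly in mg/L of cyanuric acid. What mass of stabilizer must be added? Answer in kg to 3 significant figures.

(a) 23.0 kg; (b) 4.11 kg

(a) Alkalinity to neutralize: (177 − 134) = 43 mg/L as CaCO₃ × 223,000 L = 9589 g as CaCO₃.
(a) Equivalents of H⁺ required: 9589 ÷ 50 g/eq = 191.8 eq = 191.8 mol NaHSO₄.
(a) Mass of NaHSO₄: 191.8 × 120.1 = 23,030 g.

(b) CYA to add: (70 − 27) = 43 mg/L × 95,600 L = 4111 g cyanuric acid.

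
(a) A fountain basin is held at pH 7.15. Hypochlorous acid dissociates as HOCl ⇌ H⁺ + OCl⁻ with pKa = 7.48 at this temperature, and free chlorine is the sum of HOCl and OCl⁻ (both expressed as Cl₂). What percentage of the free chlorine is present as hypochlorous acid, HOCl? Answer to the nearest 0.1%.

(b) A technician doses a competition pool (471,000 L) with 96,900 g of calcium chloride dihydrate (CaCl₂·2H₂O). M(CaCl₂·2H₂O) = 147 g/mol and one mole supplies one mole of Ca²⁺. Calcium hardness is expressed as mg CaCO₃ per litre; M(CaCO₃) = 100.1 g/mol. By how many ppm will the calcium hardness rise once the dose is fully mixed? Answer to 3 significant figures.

(a) 68.1%; (b) 140 ppm

(a) [OCl⁻]/[HOCl] = 10^(pH − pKa) = 10^(7.15 − 7.48) = 10^-0.33 = 0.4677.
(a) Fraction as HOCl = 1 / (1 + 0.4677) = 0.6813.

(b) Moles of Ca²⁺: 96,900 g ÷ 147 g/mol = 659.2 mol.
(b) As CaCO₃: 659.2 mol × 100.1 g/mol = 65,980 g.
(b) Rise: 65,980 g / 471,000 L × 1000 = 140.1 mg/L.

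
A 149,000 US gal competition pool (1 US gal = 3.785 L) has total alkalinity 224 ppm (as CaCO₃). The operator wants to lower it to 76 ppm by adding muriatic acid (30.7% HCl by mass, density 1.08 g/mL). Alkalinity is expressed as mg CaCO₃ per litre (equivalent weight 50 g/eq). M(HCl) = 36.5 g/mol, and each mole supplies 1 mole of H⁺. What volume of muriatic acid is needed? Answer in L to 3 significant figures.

Volume: 149,000 US gal × 3.785 L/gal = 563,965 L.
Alkalinity to neutralize: (224 − 76) = 148 mg/L as CaCO₃ × 563,965 L = 83,470 g as CaCO₃.
Equivalents of H⁺ required: 83,470 ÷ 50 g/eq = 1669 eq = 1669 mol HCl.
Mass of HCl: 1669 × 36.5 = 60,930 g.
Mass of 30.7% solution: 60,930 / 0.307 = 198,500 g.
Volume: 198,500 g ÷ 1.08 g/mL = 183,800 mL.

184 L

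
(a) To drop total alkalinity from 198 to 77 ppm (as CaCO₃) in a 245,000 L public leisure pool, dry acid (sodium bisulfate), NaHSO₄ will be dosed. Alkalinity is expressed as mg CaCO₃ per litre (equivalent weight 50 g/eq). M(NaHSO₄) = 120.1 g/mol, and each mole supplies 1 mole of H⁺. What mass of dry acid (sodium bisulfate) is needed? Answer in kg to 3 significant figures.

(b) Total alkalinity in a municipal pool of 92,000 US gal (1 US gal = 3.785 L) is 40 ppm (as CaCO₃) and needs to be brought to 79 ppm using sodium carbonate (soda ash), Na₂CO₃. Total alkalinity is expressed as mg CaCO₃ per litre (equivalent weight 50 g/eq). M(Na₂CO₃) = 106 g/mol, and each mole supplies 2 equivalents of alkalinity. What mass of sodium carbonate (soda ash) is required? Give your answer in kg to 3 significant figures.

(a) 71.2 kg; (b) 14.4 kg

(a) Alkalinity to neutralize: (198 − 77) = 121 mg/L as CaCO₃ × 245,000 L = 29,640 g as CaCO₃.
(a) Equivalents of H⁺ required: 29,640 ÷ 50 g/eq = 592.9 eq = 592.9 mol NaHSO₄.
(a) Mass of NaHSO₄: 592.9 × 120.1 = 71,210 g.

(b) Volume: 92,000 US gal × 3.785 L/gal = 348,220 L.
(b) Alkalinity to add: (79 − 40) = 39 mg/L as CaCO₃ × 348,220 L = 13,580 g as CaCO₃.
(b) Equivalents: 13,580 g ÷ 50 g/eq = 271.6 eq.
(b) Each mole of Na₂CO₃ supplies 2 eq, so 271.6 / 2 = 135.8 mol.
(b) Mass: 135.8 mol × 106 g/mol = 14,400 g.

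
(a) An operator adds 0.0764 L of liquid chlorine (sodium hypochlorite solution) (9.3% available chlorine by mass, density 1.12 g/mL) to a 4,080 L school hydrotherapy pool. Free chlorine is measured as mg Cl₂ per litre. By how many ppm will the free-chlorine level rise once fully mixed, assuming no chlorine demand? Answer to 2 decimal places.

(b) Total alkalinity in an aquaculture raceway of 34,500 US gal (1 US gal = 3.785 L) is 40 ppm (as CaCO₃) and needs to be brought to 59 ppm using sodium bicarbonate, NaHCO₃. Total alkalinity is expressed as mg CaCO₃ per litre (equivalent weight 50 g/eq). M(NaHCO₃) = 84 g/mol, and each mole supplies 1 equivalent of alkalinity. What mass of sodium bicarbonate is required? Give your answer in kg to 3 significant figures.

(a) 1.95 ppm; (b) 4.17 kg

(a) Mass of solution: 0.0764 L × 1000 mL/L × 1.12 g/mL = 85.57 g.
(a) Available chlorine delivered: 85.57 g × 0.093 = 7.958 g as Cl₂.
(a) Concentration rise: 7.958 g / 4,080 L = 1.95 mg/L = 1.95 ppm.

(b) Volume: 34,500 US gal × 3.785 L/gal = 130,582 L.
(b) Alkalinity to add: (59 − 40) = 19 mg/L as CaCO₃ × 130,582 L = 2481 g as CaCO₃.
(b) Equivalents: 2481 g ÷ 50 g/eq = 49.62 eq.
(b) NaHCO₃ supplies 1 eq per mole → 49.62 mol.
(b) Mass: 49.62 mol × 84 g/mol = 4168 g.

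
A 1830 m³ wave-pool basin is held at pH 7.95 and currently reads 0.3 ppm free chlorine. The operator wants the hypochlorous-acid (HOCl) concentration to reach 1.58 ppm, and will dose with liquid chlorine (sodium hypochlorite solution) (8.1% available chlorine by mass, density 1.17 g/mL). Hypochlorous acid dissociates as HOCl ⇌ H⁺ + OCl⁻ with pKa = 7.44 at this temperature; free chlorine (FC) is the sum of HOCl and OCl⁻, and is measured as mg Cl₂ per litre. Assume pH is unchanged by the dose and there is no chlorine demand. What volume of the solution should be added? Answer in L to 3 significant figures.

Volume: 1830 m³ = 1,830,000 L.
[OCl⁻]/[HOCl] = 10^(pH − pKa) = 10^(7.95 − 7.44) = 3.236; fraction as HOCl = 1/(1 + 3.236) = 0.2361.
Free chlorine required for 1.58 ppm HOCl: 1.58 / 0.2361 = 6.693 ppm.
FC to add: 6.693 − 0.3 = 6.393 mg/L as Cl₂.
Cl₂ equivalent: 6.393 mg/L × 1,830,000 L = 11,700 g.
Product at 8.1% available Cl: 11,700 / 0.081 = 144,400 g.
Volume: 144,400 g ÷ 1.17 g/mL = 123,400 mL.

123 L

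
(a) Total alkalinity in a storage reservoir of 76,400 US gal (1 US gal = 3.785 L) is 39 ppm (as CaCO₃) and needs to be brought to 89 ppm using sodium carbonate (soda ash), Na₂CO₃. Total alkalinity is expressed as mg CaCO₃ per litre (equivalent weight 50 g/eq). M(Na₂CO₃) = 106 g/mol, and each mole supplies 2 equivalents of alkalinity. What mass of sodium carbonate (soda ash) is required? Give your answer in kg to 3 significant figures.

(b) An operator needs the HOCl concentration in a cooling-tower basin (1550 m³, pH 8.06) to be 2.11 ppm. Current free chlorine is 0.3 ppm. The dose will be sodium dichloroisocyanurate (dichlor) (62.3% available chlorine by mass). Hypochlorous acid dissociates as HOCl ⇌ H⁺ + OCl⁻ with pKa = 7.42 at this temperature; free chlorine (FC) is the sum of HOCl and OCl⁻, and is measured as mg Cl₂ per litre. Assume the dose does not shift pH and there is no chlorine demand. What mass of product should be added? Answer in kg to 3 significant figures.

(a) 15.3 kg; (b) 27.4 kg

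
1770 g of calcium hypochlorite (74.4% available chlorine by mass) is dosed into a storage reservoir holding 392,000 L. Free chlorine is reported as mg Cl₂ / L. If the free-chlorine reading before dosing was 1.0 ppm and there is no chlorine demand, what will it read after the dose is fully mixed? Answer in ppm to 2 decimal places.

4.36 ppm

Available chlorine delivered: 1770 g × 0.744 = 1317 g as Cl₂.
Concentration rise: 1317 g / 392,000 L = 3.359 mg/L = 3.36 ppm.
Final FC: 1.0 + 3.36 = 4.36 ppm.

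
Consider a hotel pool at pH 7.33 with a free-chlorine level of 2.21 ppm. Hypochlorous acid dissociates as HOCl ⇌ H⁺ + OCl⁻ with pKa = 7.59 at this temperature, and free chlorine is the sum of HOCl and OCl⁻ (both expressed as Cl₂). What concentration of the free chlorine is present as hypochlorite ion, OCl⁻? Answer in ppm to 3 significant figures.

[OCl⁻]/[HOCl] = 10^(pH − pKa) = 10^(7.33 − 7.59) = 10^-0.26 = 0.5495.
Fraction as HOCl = 1 / (1 + 0.5495) = 0.6454.
OCl⁻ = (1 − 0.6454) × 2.21 ppm = 0.7838 ppm.

0.784 ppm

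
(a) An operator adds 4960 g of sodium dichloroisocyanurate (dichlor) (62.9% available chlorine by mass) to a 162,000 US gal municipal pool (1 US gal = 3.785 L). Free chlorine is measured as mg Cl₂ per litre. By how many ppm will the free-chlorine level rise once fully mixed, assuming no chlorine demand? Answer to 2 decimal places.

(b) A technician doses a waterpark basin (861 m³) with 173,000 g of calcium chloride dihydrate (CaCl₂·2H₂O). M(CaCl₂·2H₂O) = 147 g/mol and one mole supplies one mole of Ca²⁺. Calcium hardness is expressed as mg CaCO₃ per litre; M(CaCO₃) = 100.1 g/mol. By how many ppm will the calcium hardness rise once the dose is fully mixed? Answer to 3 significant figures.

(a) Volume: 162,000 US gal × 3.785 L/gal = 613,170 L.
(a) Available chlorine delivered: 4960 g × 0.629 = 3120 g as Cl₂.
(a) Concentration rise: 3120 g / 613,170 L = 5.088 mg/L = 5.09 ppm.

(b) Volume: 861 m³ = 861,000 L.
(b) Moles of Ca²⁺: 173,000 g ÷ 147 g/mol = 1177 mol.
(b) As CaCO₃: 1177 mol × 100.1 g/mol = 117,800 g.
(b) Rise: 117,800 g / 861,000 L × 1000 = 136.8 mg/L.

(a) 5.09 ppm; (b) 137 ppm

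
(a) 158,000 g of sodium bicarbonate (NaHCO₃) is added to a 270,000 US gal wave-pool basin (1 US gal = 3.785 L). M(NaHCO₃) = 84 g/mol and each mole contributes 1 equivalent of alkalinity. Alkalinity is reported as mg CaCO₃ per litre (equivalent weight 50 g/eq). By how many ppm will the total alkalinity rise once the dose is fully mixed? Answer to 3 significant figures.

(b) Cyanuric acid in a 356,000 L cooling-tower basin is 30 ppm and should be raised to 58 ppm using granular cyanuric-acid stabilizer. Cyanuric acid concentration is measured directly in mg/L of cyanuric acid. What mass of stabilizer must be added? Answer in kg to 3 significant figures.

(a) Volume: 270,000 US gal × 3.785 L/gal = 1,021,950 L.
(a) Moles of NaHCO₃: 158,000 g ÷ 84 g/mol = 1881 mol → 1881 eq of alkalinity.
(a) As CaCO₃: 1881 eq × 50 g/eq = 94,050 g.
(a) Rise: 94,050 g / 1,021,950 L × 1000 = 92.03 mg/L.

(b) CYA to add: (58 − 30) = 28 mg/L × 356,000 L = 9968 g cyanuric acid.

(a) 92.0 ppm; (b) 9.97 kg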